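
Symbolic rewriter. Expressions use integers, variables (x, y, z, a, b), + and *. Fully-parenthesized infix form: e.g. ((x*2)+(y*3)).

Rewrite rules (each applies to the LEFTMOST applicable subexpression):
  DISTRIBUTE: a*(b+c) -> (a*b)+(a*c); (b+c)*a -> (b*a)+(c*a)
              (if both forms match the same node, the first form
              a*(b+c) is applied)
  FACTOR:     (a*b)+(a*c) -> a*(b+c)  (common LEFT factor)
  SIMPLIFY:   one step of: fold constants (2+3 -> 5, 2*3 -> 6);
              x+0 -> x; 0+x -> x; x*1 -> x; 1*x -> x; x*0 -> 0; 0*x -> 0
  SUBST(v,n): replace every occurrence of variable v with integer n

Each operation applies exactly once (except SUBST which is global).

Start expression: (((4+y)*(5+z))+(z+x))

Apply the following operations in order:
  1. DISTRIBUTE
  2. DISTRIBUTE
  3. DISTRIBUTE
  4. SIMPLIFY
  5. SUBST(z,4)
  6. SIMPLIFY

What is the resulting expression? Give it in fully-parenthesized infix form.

Answer: (((20+(y*5))+(16+(y*4)))+(4+x))

Derivation:
Start: (((4+y)*(5+z))+(z+x))
Apply DISTRIBUTE at L (target: ((4+y)*(5+z))): (((4+y)*(5+z))+(z+x)) -> ((((4+y)*5)+((4+y)*z))+(z+x))
Apply DISTRIBUTE at LL (target: ((4+y)*5)): ((((4+y)*5)+((4+y)*z))+(z+x)) -> ((((4*5)+(y*5))+((4+y)*z))+(z+x))
Apply DISTRIBUTE at LR (target: ((4+y)*z)): ((((4*5)+(y*5))+((4+y)*z))+(z+x)) -> ((((4*5)+(y*5))+((4*z)+(y*z)))+(z+x))
Apply SIMPLIFY at LLL (target: (4*5)): ((((4*5)+(y*5))+((4*z)+(y*z)))+(z+x)) -> (((20+(y*5))+((4*z)+(y*z)))+(z+x))
Apply SUBST(z,4): (((20+(y*5))+((4*z)+(y*z)))+(z+x)) -> (((20+(y*5))+((4*4)+(y*4)))+(4+x))
Apply SIMPLIFY at LRL (target: (4*4)): (((20+(y*5))+((4*4)+(y*4)))+(4+x)) -> (((20+(y*5))+(16+(y*4)))+(4+x))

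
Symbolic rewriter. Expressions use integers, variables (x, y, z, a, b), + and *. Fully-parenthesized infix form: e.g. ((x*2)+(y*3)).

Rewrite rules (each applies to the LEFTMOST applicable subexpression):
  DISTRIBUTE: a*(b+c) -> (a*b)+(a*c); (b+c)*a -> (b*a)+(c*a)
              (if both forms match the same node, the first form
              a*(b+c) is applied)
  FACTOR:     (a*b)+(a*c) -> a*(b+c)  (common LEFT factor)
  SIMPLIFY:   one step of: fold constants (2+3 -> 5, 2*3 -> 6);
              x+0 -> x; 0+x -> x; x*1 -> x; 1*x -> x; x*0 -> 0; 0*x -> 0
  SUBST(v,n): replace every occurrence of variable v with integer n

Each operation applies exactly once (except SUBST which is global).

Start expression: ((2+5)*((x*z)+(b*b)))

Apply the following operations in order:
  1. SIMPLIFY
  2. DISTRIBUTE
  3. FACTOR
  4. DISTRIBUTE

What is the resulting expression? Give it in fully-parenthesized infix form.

Answer: ((7*(x*z))+(7*(b*b)))

Derivation:
Start: ((2+5)*((x*z)+(b*b)))
Apply SIMPLIFY at L (target: (2+5)): ((2+5)*((x*z)+(b*b))) -> (7*((x*z)+(b*b)))
Apply DISTRIBUTE at root (target: (7*((x*z)+(b*b)))): (7*((x*z)+(b*b))) -> ((7*(x*z))+(7*(b*b)))
Apply FACTOR at root (target: ((7*(x*z))+(7*(b*b)))): ((7*(x*z))+(7*(b*b))) -> (7*((x*z)+(b*b)))
Apply DISTRIBUTE at root (target: (7*((x*z)+(b*b)))): (7*((x*z)+(b*b))) -> ((7*(x*z))+(7*(b*b)))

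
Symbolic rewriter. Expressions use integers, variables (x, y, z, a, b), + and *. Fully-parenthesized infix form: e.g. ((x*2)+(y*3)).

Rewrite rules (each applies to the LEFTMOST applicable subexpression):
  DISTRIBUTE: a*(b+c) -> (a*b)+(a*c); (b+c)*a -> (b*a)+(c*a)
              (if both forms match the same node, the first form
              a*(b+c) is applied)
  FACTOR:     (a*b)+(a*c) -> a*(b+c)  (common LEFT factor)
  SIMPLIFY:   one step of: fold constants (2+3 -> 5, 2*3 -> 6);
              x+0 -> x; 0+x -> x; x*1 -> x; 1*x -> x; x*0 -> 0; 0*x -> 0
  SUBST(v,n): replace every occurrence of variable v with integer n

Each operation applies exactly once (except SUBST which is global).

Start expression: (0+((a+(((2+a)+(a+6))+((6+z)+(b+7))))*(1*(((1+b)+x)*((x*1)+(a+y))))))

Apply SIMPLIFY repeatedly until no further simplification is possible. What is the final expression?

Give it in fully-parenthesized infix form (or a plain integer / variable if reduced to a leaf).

Start: (0+((a+(((2+a)+(a+6))+((6+z)+(b+7))))*(1*(((1+b)+x)*((x*1)+(a+y))))))
Step 1: at root: (0+((a+(((2+a)+(a+6))+((6+z)+(b+7))))*(1*(((1+b)+x)*((x*1)+(a+y)))))) -> ((a+(((2+a)+(a+6))+((6+z)+(b+7))))*(1*(((1+b)+x)*((x*1)+(a+y))))); overall: (0+((a+(((2+a)+(a+6))+((6+z)+(b+7))))*(1*(((1+b)+x)*((x*1)+(a+y)))))) -> ((a+(((2+a)+(a+6))+((6+z)+(b+7))))*(1*(((1+b)+x)*((x*1)+(a+y)))))
Step 2: at R: (1*(((1+b)+x)*((x*1)+(a+y)))) -> (((1+b)+x)*((x*1)+(a+y))); overall: ((a+(((2+a)+(a+6))+((6+z)+(b+7))))*(1*(((1+b)+x)*((x*1)+(a+y))))) -> ((a+(((2+a)+(a+6))+((6+z)+(b+7))))*(((1+b)+x)*((x*1)+(a+y))))
Step 3: at RRL: (x*1) -> x; overall: ((a+(((2+a)+(a+6))+((6+z)+(b+7))))*(((1+b)+x)*((x*1)+(a+y)))) -> ((a+(((2+a)+(a+6))+((6+z)+(b+7))))*(((1+b)+x)*(x+(a+y))))
Fixed point: ((a+(((2+a)+(a+6))+((6+z)+(b+7))))*(((1+b)+x)*(x+(a+y))))

Answer: ((a+(((2+a)+(a+6))+((6+z)+(b+7))))*(((1+b)+x)*(x+(a+y))))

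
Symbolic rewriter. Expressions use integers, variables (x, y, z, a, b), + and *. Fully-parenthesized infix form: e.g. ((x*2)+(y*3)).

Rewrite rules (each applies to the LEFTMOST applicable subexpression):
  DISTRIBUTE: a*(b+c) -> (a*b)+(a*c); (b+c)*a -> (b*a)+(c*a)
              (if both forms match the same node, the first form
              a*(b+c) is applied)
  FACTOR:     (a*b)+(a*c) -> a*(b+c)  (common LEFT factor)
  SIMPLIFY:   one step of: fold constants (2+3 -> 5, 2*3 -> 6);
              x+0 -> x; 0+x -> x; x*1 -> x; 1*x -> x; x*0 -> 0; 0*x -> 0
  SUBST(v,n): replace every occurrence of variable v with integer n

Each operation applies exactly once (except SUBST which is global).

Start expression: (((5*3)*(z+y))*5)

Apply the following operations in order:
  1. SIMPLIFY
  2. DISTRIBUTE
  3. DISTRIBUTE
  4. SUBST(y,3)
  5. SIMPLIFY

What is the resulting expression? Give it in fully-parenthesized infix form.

Answer: (((15*z)*5)+(45*5))

Derivation:
Start: (((5*3)*(z+y))*5)
Apply SIMPLIFY at LL (target: (5*3)): (((5*3)*(z+y))*5) -> ((15*(z+y))*5)
Apply DISTRIBUTE at L (target: (15*(z+y))): ((15*(z+y))*5) -> (((15*z)+(15*y))*5)
Apply DISTRIBUTE at root (target: (((15*z)+(15*y))*5)): (((15*z)+(15*y))*5) -> (((15*z)*5)+((15*y)*5))
Apply SUBST(y,3): (((15*z)*5)+((15*y)*5)) -> (((15*z)*5)+((15*3)*5))
Apply SIMPLIFY at RL (target: (15*3)): (((15*z)*5)+((15*3)*5)) -> (((15*z)*5)+(45*5))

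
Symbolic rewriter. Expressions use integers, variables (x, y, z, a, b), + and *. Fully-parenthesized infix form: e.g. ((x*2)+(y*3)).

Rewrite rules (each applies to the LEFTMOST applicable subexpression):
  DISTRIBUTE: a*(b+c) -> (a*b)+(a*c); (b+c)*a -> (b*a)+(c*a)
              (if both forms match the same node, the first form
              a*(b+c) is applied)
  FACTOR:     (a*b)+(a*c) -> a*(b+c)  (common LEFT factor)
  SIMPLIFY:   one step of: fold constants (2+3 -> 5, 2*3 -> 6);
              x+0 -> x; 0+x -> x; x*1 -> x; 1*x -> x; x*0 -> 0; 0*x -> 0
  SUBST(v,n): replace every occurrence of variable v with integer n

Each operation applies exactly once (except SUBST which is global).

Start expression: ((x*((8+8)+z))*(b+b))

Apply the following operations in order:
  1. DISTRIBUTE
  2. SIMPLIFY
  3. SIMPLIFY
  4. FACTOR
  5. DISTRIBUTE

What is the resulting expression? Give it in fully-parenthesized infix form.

Answer: (((x*(16+z))*b)+((x*(16+z))*b))

Derivation:
Start: ((x*((8+8)+z))*(b+b))
Apply DISTRIBUTE at root (target: ((x*((8+8)+z))*(b+b))): ((x*((8+8)+z))*(b+b)) -> (((x*((8+8)+z))*b)+((x*((8+8)+z))*b))
Apply SIMPLIFY at LLRL (target: (8+8)): (((x*((8+8)+z))*b)+((x*((8+8)+z))*b)) -> (((x*(16+z))*b)+((x*((8+8)+z))*b))
Apply SIMPLIFY at RLRL (target: (8+8)): (((x*(16+z))*b)+((x*((8+8)+z))*b)) -> (((x*(16+z))*b)+((x*(16+z))*b))
Apply FACTOR at root (target: (((x*(16+z))*b)+((x*(16+z))*b))): (((x*(16+z))*b)+((x*(16+z))*b)) -> ((x*(16+z))*(b+b))
Apply DISTRIBUTE at root (target: ((x*(16+z))*(b+b))): ((x*(16+z))*(b+b)) -> (((x*(16+z))*b)+((x*(16+z))*b))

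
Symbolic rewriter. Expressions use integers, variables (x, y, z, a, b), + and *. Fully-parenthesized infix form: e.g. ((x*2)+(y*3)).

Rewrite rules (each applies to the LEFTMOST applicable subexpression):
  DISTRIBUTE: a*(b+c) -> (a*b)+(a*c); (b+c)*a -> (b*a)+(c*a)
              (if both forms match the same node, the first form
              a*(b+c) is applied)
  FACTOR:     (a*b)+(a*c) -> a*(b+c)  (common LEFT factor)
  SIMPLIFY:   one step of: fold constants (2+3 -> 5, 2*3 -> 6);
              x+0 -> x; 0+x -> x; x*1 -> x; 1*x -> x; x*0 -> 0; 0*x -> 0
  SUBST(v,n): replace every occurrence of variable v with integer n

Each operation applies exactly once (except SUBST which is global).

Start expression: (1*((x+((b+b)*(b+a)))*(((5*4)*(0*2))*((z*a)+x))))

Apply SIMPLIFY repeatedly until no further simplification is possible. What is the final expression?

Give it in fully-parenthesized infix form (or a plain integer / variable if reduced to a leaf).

Answer: 0

Derivation:
Start: (1*((x+((b+b)*(b+a)))*(((5*4)*(0*2))*((z*a)+x))))
Step 1: at root: (1*((x+((b+b)*(b+a)))*(((5*4)*(0*2))*((z*a)+x)))) -> ((x+((b+b)*(b+a)))*(((5*4)*(0*2))*((z*a)+x))); overall: (1*((x+((b+b)*(b+a)))*(((5*4)*(0*2))*((z*a)+x)))) -> ((x+((b+b)*(b+a)))*(((5*4)*(0*2))*((z*a)+x)))
Step 2: at RLL: (5*4) -> 20; overall: ((x+((b+b)*(b+a)))*(((5*4)*(0*2))*((z*a)+x))) -> ((x+((b+b)*(b+a)))*((20*(0*2))*((z*a)+x)))
Step 3: at RLR: (0*2) -> 0; overall: ((x+((b+b)*(b+a)))*((20*(0*2))*((z*a)+x))) -> ((x+((b+b)*(b+a)))*((20*0)*((z*a)+x)))
Step 4: at RL: (20*0) -> 0; overall: ((x+((b+b)*(b+a)))*((20*0)*((z*a)+x))) -> ((x+((b+b)*(b+a)))*(0*((z*a)+x)))
Step 5: at R: (0*((z*a)+x)) -> 0; overall: ((x+((b+b)*(b+a)))*(0*((z*a)+x))) -> ((x+((b+b)*(b+a)))*0)
Step 6: at root: ((x+((b+b)*(b+a)))*0) -> 0; overall: ((x+((b+b)*(b+a)))*0) -> 0
Fixed point: 0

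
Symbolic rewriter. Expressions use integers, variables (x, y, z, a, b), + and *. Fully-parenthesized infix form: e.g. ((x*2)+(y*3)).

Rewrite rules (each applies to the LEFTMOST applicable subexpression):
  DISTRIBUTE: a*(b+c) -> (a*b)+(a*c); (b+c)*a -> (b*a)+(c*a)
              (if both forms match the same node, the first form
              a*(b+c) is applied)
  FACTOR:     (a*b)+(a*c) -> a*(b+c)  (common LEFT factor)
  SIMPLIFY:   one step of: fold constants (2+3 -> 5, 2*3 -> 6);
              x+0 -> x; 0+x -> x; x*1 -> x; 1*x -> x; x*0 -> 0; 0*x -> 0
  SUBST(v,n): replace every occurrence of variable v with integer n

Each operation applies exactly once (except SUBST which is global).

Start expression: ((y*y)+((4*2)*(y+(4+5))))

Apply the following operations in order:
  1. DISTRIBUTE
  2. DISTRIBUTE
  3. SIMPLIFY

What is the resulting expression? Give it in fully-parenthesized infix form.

Start: ((y*y)+((4*2)*(y+(4+5))))
Apply DISTRIBUTE at R (target: ((4*2)*(y+(4+5)))): ((y*y)+((4*2)*(y+(4+5)))) -> ((y*y)+(((4*2)*y)+((4*2)*(4+5))))
Apply DISTRIBUTE at RR (target: ((4*2)*(4+5))): ((y*y)+(((4*2)*y)+((4*2)*(4+5)))) -> ((y*y)+(((4*2)*y)+(((4*2)*4)+((4*2)*5))))
Apply SIMPLIFY at RLL (target: (4*2)): ((y*y)+(((4*2)*y)+(((4*2)*4)+((4*2)*5)))) -> ((y*y)+((8*y)+(((4*2)*4)+((4*2)*5))))

Answer: ((y*y)+((8*y)+(((4*2)*4)+((4*2)*5))))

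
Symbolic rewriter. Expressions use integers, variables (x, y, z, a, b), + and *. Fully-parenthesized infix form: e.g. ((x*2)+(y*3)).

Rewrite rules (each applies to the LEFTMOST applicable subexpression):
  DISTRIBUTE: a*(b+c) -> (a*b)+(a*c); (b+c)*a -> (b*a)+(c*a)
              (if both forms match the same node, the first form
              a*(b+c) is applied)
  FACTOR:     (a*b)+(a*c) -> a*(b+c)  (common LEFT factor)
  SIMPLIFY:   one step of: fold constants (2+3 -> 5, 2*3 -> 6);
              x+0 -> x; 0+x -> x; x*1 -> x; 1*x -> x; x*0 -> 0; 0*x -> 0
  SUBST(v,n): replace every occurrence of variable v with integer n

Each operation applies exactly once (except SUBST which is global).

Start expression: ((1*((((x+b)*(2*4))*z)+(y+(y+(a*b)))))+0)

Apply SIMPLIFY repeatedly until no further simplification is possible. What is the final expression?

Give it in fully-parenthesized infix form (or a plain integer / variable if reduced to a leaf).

Start: ((1*((((x+b)*(2*4))*z)+(y+(y+(a*b)))))+0)
Step 1: at root: ((1*((((x+b)*(2*4))*z)+(y+(y+(a*b)))))+0) -> (1*((((x+b)*(2*4))*z)+(y+(y+(a*b))))); overall: ((1*((((x+b)*(2*4))*z)+(y+(y+(a*b)))))+0) -> (1*((((x+b)*(2*4))*z)+(y+(y+(a*b)))))
Step 2: at root: (1*((((x+b)*(2*4))*z)+(y+(y+(a*b))))) -> ((((x+b)*(2*4))*z)+(y+(y+(a*b)))); overall: (1*((((x+b)*(2*4))*z)+(y+(y+(a*b))))) -> ((((x+b)*(2*4))*z)+(y+(y+(a*b))))
Step 3: at LLR: (2*4) -> 8; overall: ((((x+b)*(2*4))*z)+(y+(y+(a*b)))) -> ((((x+b)*8)*z)+(y+(y+(a*b))))
Fixed point: ((((x+b)*8)*z)+(y+(y+(a*b))))

Answer: ((((x+b)*8)*z)+(y+(y+(a*b))))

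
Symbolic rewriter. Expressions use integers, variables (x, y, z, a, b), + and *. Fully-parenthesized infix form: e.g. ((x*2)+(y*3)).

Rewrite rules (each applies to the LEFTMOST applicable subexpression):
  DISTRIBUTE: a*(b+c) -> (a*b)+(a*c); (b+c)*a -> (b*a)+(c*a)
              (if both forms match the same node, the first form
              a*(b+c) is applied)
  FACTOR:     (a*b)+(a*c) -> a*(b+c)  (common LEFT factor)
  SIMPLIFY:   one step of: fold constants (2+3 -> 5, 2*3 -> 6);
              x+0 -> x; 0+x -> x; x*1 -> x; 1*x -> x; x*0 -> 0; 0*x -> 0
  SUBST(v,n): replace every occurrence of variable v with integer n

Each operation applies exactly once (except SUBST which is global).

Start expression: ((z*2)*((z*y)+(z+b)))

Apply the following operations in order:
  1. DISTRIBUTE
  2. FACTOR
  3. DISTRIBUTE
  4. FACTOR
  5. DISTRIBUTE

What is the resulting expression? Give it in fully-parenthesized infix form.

Start: ((z*2)*((z*y)+(z+b)))
Apply DISTRIBUTE at root (target: ((z*2)*((z*y)+(z+b)))): ((z*2)*((z*y)+(z+b))) -> (((z*2)*(z*y))+((z*2)*(z+b)))
Apply FACTOR at root (target: (((z*2)*(z*y))+((z*2)*(z+b)))): (((z*2)*(z*y))+((z*2)*(z+b))) -> ((z*2)*((z*y)+(z+b)))
Apply DISTRIBUTE at root (target: ((z*2)*((z*y)+(z+b)))): ((z*2)*((z*y)+(z+b))) -> (((z*2)*(z*y))+((z*2)*(z+b)))
Apply FACTOR at root (target: (((z*2)*(z*y))+((z*2)*(z+b)))): (((z*2)*(z*y))+((z*2)*(z+b))) -> ((z*2)*((z*y)+(z+b)))
Apply DISTRIBUTE at root (target: ((z*2)*((z*y)+(z+b)))): ((z*2)*((z*y)+(z+b))) -> (((z*2)*(z*y))+((z*2)*(z+b)))

Answer: (((z*2)*(z*y))+((z*2)*(z+b)))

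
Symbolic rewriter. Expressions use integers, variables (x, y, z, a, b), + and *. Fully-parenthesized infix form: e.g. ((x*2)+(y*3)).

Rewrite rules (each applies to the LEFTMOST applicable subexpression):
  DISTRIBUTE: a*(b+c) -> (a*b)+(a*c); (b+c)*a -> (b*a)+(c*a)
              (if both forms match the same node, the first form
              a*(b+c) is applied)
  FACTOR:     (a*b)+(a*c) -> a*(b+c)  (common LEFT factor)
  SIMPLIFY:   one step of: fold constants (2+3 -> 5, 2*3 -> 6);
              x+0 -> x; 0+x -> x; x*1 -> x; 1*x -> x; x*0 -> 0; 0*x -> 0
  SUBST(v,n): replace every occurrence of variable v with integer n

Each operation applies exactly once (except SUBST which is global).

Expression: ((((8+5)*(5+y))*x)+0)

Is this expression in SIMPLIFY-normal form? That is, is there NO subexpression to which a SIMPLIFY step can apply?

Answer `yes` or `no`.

Expression: ((((8+5)*(5+y))*x)+0)
Scanning for simplifiable subexpressions (pre-order)...
  at root: ((((8+5)*(5+y))*x)+0) (SIMPLIFIABLE)
  at L: (((8+5)*(5+y))*x) (not simplifiable)
  at LL: ((8+5)*(5+y)) (not simplifiable)
  at LLL: (8+5) (SIMPLIFIABLE)
  at LLR: (5+y) (not simplifiable)
Found simplifiable subexpr at path root: ((((8+5)*(5+y))*x)+0)
One SIMPLIFY step would give: (((8+5)*(5+y))*x)
-> NOT in normal form.

Answer: no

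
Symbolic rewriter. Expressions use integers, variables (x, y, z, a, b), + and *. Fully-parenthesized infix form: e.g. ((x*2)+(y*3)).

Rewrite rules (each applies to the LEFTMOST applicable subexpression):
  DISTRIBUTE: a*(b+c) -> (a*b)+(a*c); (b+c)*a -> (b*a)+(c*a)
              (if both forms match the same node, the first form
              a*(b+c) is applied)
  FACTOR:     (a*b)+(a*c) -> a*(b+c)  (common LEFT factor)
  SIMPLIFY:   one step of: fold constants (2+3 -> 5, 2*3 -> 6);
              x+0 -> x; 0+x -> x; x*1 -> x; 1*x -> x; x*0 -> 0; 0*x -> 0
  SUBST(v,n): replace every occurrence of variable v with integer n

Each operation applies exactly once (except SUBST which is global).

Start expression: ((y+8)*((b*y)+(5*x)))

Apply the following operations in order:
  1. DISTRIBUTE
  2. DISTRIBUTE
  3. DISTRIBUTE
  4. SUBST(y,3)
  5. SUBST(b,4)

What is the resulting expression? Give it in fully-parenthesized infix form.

Answer: (((3*(4*3))+(8*(4*3)))+((3*(5*x))+(8*(5*x))))

Derivation:
Start: ((y+8)*((b*y)+(5*x)))
Apply DISTRIBUTE at root (target: ((y+8)*((b*y)+(5*x)))): ((y+8)*((b*y)+(5*x))) -> (((y+8)*(b*y))+((y+8)*(5*x)))
Apply DISTRIBUTE at L (target: ((y+8)*(b*y))): (((y+8)*(b*y))+((y+8)*(5*x))) -> (((y*(b*y))+(8*(b*y)))+((y+8)*(5*x)))
Apply DISTRIBUTE at R (target: ((y+8)*(5*x))): (((y*(b*y))+(8*(b*y)))+((y+8)*(5*x))) -> (((y*(b*y))+(8*(b*y)))+((y*(5*x))+(8*(5*x))))
Apply SUBST(y,3): (((y*(b*y))+(8*(b*y)))+((y*(5*x))+(8*(5*x)))) -> (((3*(b*3))+(8*(b*3)))+((3*(5*x))+(8*(5*x))))
Apply SUBST(b,4): (((3*(b*3))+(8*(b*3)))+((3*(5*x))+(8*(5*x)))) -> (((3*(4*3))+(8*(4*3)))+((3*(5*x))+(8*(5*x))))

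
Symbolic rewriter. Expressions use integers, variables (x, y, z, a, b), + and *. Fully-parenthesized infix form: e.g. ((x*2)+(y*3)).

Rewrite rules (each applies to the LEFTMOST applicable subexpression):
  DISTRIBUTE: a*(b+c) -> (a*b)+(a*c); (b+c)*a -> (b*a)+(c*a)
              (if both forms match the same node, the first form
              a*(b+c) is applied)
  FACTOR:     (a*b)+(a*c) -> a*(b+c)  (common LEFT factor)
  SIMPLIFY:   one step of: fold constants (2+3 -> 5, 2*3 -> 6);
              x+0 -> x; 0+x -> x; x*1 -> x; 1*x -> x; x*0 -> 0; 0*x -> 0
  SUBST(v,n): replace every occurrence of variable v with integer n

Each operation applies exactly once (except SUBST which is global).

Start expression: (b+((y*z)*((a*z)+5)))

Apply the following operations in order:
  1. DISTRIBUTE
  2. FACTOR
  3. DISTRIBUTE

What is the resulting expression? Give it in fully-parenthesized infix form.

Answer: (b+(((y*z)*(a*z))+((y*z)*5)))

Derivation:
Start: (b+((y*z)*((a*z)+5)))
Apply DISTRIBUTE at R (target: ((y*z)*((a*z)+5))): (b+((y*z)*((a*z)+5))) -> (b+(((y*z)*(a*z))+((y*z)*5)))
Apply FACTOR at R (target: (((y*z)*(a*z))+((y*z)*5))): (b+(((y*z)*(a*z))+((y*z)*5))) -> (b+((y*z)*((a*z)+5)))
Apply DISTRIBUTE at R (target: ((y*z)*((a*z)+5))): (b+((y*z)*((a*z)+5))) -> (b+(((y*z)*(a*z))+((y*z)*5)))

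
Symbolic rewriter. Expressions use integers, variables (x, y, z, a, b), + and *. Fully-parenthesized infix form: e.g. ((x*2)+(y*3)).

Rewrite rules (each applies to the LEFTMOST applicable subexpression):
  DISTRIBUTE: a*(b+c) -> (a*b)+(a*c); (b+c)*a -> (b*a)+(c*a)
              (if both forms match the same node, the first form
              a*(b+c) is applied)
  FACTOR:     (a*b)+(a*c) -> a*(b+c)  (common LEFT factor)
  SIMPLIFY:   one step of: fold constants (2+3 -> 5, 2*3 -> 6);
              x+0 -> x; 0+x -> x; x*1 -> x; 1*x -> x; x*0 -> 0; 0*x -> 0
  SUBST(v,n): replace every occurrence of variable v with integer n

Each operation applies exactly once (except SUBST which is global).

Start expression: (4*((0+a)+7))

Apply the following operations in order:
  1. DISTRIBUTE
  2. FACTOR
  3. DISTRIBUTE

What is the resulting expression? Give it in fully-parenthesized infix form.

Start: (4*((0+a)+7))
Apply DISTRIBUTE at root (target: (4*((0+a)+7))): (4*((0+a)+7)) -> ((4*(0+a))+(4*7))
Apply FACTOR at root (target: ((4*(0+a))+(4*7))): ((4*(0+a))+(4*7)) -> (4*((0+a)+7))
Apply DISTRIBUTE at root (target: (4*((0+a)+7))): (4*((0+a)+7)) -> ((4*(0+a))+(4*7))

Answer: ((4*(0+a))+(4*7))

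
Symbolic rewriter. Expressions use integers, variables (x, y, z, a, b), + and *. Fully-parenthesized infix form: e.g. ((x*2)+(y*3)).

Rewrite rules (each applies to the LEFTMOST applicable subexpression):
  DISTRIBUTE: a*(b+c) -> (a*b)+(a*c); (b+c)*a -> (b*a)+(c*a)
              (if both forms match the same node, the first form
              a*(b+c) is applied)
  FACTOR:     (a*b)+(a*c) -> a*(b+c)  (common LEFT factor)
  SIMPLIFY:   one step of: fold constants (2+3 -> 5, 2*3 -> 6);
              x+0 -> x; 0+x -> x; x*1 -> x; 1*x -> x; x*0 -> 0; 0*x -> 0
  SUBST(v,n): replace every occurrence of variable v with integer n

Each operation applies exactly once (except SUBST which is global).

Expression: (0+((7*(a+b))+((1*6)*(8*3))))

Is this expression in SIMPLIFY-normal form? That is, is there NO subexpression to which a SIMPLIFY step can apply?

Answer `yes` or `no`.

Expression: (0+((7*(a+b))+((1*6)*(8*3))))
Scanning for simplifiable subexpressions (pre-order)...
  at root: (0+((7*(a+b))+((1*6)*(8*3)))) (SIMPLIFIABLE)
  at R: ((7*(a+b))+((1*6)*(8*3))) (not simplifiable)
  at RL: (7*(a+b)) (not simplifiable)
  at RLR: (a+b) (not simplifiable)
  at RR: ((1*6)*(8*3)) (not simplifiable)
  at RRL: (1*6) (SIMPLIFIABLE)
  at RRR: (8*3) (SIMPLIFIABLE)
Found simplifiable subexpr at path root: (0+((7*(a+b))+((1*6)*(8*3))))
One SIMPLIFY step would give: ((7*(a+b))+((1*6)*(8*3)))
-> NOT in normal form.

Answer: no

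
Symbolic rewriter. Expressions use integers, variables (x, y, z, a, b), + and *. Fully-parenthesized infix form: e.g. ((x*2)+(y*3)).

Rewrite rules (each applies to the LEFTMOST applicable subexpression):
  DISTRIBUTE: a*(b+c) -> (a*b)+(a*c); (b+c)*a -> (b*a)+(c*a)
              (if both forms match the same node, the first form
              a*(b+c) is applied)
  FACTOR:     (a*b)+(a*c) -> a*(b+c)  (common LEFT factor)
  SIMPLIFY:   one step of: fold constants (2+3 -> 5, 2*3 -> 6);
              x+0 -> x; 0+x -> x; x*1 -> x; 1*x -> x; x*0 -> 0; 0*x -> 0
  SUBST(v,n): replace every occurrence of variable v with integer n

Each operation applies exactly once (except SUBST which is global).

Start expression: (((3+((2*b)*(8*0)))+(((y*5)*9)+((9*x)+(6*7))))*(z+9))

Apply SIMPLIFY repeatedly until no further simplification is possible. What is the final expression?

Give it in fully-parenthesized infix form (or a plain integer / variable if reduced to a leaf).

Start: (((3+((2*b)*(8*0)))+(((y*5)*9)+((9*x)+(6*7))))*(z+9))
Step 1: at LLRR: (8*0) -> 0; overall: (((3+((2*b)*(8*0)))+(((y*5)*9)+((9*x)+(6*7))))*(z+9)) -> (((3+((2*b)*0))+(((y*5)*9)+((9*x)+(6*7))))*(z+9))
Step 2: at LLR: ((2*b)*0) -> 0; overall: (((3+((2*b)*0))+(((y*5)*9)+((9*x)+(6*7))))*(z+9)) -> (((3+0)+(((y*5)*9)+((9*x)+(6*7))))*(z+9))
Step 3: at LL: (3+0) -> 3; overall: (((3+0)+(((y*5)*9)+((9*x)+(6*7))))*(z+9)) -> ((3+(((y*5)*9)+((9*x)+(6*7))))*(z+9))
Step 4: at LRRR: (6*7) -> 42; overall: ((3+(((y*5)*9)+((9*x)+(6*7))))*(z+9)) -> ((3+(((y*5)*9)+((9*x)+42)))*(z+9))
Fixed point: ((3+(((y*5)*9)+((9*x)+42)))*(z+9))

Answer: ((3+(((y*5)*9)+((9*x)+42)))*(z+9))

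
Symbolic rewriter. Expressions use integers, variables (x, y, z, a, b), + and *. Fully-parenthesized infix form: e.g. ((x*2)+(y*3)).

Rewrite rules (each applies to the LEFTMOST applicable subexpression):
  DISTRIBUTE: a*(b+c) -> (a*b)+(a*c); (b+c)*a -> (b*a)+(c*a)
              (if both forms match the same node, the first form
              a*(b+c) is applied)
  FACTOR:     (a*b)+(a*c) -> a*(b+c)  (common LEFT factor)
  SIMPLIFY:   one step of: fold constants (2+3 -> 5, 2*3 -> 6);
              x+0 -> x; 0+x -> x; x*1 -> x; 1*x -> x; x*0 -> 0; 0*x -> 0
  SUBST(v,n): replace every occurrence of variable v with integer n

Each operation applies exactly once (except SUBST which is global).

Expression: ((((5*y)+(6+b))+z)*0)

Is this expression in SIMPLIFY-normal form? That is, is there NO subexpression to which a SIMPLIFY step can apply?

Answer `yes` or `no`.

Answer: no

Derivation:
Expression: ((((5*y)+(6+b))+z)*0)
Scanning for simplifiable subexpressions (pre-order)...
  at root: ((((5*y)+(6+b))+z)*0) (SIMPLIFIABLE)
  at L: (((5*y)+(6+b))+z) (not simplifiable)
  at LL: ((5*y)+(6+b)) (not simplifiable)
  at LLL: (5*y) (not simplifiable)
  at LLR: (6+b) (not simplifiable)
Found simplifiable subexpr at path root: ((((5*y)+(6+b))+z)*0)
One SIMPLIFY step would give: 0
-> NOT in normal form.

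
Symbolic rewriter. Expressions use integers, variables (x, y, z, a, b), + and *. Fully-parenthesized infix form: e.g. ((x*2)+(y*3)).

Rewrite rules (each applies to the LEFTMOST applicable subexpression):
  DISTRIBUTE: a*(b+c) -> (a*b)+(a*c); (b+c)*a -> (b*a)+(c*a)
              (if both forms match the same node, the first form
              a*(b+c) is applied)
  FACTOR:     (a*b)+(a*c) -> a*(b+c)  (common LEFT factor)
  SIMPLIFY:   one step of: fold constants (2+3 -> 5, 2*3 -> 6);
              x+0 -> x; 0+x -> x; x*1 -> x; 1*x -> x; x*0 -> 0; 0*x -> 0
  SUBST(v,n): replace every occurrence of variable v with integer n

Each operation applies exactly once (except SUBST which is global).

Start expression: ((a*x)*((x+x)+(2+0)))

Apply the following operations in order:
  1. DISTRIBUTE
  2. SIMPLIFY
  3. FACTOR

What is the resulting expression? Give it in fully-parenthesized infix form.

Answer: ((a*x)*((x+x)+2))

Derivation:
Start: ((a*x)*((x+x)+(2+0)))
Apply DISTRIBUTE at root (target: ((a*x)*((x+x)+(2+0)))): ((a*x)*((x+x)+(2+0))) -> (((a*x)*(x+x))+((a*x)*(2+0)))
Apply SIMPLIFY at RR (target: (2+0)): (((a*x)*(x+x))+((a*x)*(2+0))) -> (((a*x)*(x+x))+((a*x)*2))
Apply FACTOR at root (target: (((a*x)*(x+x))+((a*x)*2))): (((a*x)*(x+x))+((a*x)*2)) -> ((a*x)*((x+x)+2))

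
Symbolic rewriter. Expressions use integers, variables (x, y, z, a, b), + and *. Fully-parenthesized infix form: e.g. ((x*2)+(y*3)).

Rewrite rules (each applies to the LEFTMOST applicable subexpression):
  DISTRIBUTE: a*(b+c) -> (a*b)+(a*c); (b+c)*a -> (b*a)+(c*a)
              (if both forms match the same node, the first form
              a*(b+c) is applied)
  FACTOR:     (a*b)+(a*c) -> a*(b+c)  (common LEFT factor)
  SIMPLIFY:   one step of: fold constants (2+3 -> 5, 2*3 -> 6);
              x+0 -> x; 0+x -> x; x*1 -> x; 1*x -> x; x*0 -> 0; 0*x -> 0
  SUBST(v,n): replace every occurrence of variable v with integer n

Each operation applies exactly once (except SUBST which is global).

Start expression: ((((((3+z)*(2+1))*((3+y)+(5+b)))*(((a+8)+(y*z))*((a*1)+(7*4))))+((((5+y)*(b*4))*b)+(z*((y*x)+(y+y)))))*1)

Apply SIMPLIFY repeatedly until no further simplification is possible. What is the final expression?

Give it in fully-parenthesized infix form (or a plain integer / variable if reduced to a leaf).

Answer: (((((3+z)*3)*((3+y)+(5+b)))*(((a+8)+(y*z))*(a+28)))+((((5+y)*(b*4))*b)+(z*((y*x)+(y+y)))))

Derivation:
Start: ((((((3+z)*(2+1))*((3+y)+(5+b)))*(((a+8)+(y*z))*((a*1)+(7*4))))+((((5+y)*(b*4))*b)+(z*((y*x)+(y+y)))))*1)
Step 1: at root: ((((((3+z)*(2+1))*((3+y)+(5+b)))*(((a+8)+(y*z))*((a*1)+(7*4))))+((((5+y)*(b*4))*b)+(z*((y*x)+(y+y)))))*1) -> (((((3+z)*(2+1))*((3+y)+(5+b)))*(((a+8)+(y*z))*((a*1)+(7*4))))+((((5+y)*(b*4))*b)+(z*((y*x)+(y+y))))); overall: ((((((3+z)*(2+1))*((3+y)+(5+b)))*(((a+8)+(y*z))*((a*1)+(7*4))))+((((5+y)*(b*4))*b)+(z*((y*x)+(y+y)))))*1) -> (((((3+z)*(2+1))*((3+y)+(5+b)))*(((a+8)+(y*z))*((a*1)+(7*4))))+((((5+y)*(b*4))*b)+(z*((y*x)+(y+y)))))
Step 2: at LLLR: (2+1) -> 3; overall: (((((3+z)*(2+1))*((3+y)+(5+b)))*(((a+8)+(y*z))*((a*1)+(7*4))))+((((5+y)*(b*4))*b)+(z*((y*x)+(y+y))))) -> (((((3+z)*3)*((3+y)+(5+b)))*(((a+8)+(y*z))*((a*1)+(7*4))))+((((5+y)*(b*4))*b)+(z*((y*x)+(y+y)))))
Step 3: at LRRL: (a*1) -> a; overall: (((((3+z)*3)*((3+y)+(5+b)))*(((a+8)+(y*z))*((a*1)+(7*4))))+((((5+y)*(b*4))*b)+(z*((y*x)+(y+y))))) -> (((((3+z)*3)*((3+y)+(5+b)))*(((a+8)+(y*z))*(a+(7*4))))+((((5+y)*(b*4))*b)+(z*((y*x)+(y+y)))))
Step 4: at LRRR: (7*4) -> 28; overall: (((((3+z)*3)*((3+y)+(5+b)))*(((a+8)+(y*z))*(a+(7*4))))+((((5+y)*(b*4))*b)+(z*((y*x)+(y+y))))) -> (((((3+z)*3)*((3+y)+(5+b)))*(((a+8)+(y*z))*(a+28)))+((((5+y)*(b*4))*b)+(z*((y*x)+(y+y)))))
Fixed point: (((((3+z)*3)*((3+y)+(5+b)))*(((a+8)+(y*z))*(a+28)))+((((5+y)*(b*4))*b)+(z*((y*x)+(y+y)))))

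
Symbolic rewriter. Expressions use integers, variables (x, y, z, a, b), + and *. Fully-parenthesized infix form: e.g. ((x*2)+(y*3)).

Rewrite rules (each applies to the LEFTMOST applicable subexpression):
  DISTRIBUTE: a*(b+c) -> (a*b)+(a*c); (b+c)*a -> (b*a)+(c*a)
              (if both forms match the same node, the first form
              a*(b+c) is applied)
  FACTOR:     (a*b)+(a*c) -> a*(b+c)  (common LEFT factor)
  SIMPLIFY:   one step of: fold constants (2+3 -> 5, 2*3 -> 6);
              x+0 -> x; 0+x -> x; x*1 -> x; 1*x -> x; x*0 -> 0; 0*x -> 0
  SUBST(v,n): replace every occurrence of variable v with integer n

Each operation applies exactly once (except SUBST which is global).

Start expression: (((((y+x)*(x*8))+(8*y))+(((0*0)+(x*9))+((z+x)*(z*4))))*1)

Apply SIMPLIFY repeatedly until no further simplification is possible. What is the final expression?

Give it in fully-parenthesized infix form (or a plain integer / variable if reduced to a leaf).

Start: (((((y+x)*(x*8))+(8*y))+(((0*0)+(x*9))+((z+x)*(z*4))))*1)
Step 1: at root: (((((y+x)*(x*8))+(8*y))+(((0*0)+(x*9))+((z+x)*(z*4))))*1) -> ((((y+x)*(x*8))+(8*y))+(((0*0)+(x*9))+((z+x)*(z*4)))); overall: (((((y+x)*(x*8))+(8*y))+(((0*0)+(x*9))+((z+x)*(z*4))))*1) -> ((((y+x)*(x*8))+(8*y))+(((0*0)+(x*9))+((z+x)*(z*4))))
Step 2: at RLL: (0*0) -> 0; overall: ((((y+x)*(x*8))+(8*y))+(((0*0)+(x*9))+((z+x)*(z*4)))) -> ((((y+x)*(x*8))+(8*y))+((0+(x*9))+((z+x)*(z*4))))
Step 3: at RL: (0+(x*9)) -> (x*9); overall: ((((y+x)*(x*8))+(8*y))+((0+(x*9))+((z+x)*(z*4)))) -> ((((y+x)*(x*8))+(8*y))+((x*9)+((z+x)*(z*4))))
Fixed point: ((((y+x)*(x*8))+(8*y))+((x*9)+((z+x)*(z*4))))

Answer: ((((y+x)*(x*8))+(8*y))+((x*9)+((z+x)*(z*4))))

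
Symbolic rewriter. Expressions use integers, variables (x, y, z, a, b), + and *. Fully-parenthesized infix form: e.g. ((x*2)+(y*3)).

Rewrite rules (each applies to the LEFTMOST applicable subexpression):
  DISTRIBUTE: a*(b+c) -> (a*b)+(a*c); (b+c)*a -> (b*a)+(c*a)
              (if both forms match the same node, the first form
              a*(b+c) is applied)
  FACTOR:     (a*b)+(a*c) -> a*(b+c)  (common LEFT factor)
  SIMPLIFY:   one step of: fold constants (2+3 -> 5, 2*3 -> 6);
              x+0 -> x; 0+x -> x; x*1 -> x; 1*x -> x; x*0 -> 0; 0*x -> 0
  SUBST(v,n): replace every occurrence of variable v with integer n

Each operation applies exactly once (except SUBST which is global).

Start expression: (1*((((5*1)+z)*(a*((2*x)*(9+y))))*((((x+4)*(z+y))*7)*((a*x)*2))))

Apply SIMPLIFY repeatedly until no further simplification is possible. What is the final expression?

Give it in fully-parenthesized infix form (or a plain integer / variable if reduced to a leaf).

Start: (1*((((5*1)+z)*(a*((2*x)*(9+y))))*((((x+4)*(z+y))*7)*((a*x)*2))))
Step 1: at root: (1*((((5*1)+z)*(a*((2*x)*(9+y))))*((((x+4)*(z+y))*7)*((a*x)*2)))) -> ((((5*1)+z)*(a*((2*x)*(9+y))))*((((x+4)*(z+y))*7)*((a*x)*2))); overall: (1*((((5*1)+z)*(a*((2*x)*(9+y))))*((((x+4)*(z+y))*7)*((a*x)*2)))) -> ((((5*1)+z)*(a*((2*x)*(9+y))))*((((x+4)*(z+y))*7)*((a*x)*2)))
Step 2: at LLL: (5*1) -> 5; overall: ((((5*1)+z)*(a*((2*x)*(9+y))))*((((x+4)*(z+y))*7)*((a*x)*2))) -> (((5+z)*(a*((2*x)*(9+y))))*((((x+4)*(z+y))*7)*((a*x)*2)))
Fixed point: (((5+z)*(a*((2*x)*(9+y))))*((((x+4)*(z+y))*7)*((a*x)*2)))

Answer: (((5+z)*(a*((2*x)*(9+y))))*((((x+4)*(z+y))*7)*((a*x)*2)))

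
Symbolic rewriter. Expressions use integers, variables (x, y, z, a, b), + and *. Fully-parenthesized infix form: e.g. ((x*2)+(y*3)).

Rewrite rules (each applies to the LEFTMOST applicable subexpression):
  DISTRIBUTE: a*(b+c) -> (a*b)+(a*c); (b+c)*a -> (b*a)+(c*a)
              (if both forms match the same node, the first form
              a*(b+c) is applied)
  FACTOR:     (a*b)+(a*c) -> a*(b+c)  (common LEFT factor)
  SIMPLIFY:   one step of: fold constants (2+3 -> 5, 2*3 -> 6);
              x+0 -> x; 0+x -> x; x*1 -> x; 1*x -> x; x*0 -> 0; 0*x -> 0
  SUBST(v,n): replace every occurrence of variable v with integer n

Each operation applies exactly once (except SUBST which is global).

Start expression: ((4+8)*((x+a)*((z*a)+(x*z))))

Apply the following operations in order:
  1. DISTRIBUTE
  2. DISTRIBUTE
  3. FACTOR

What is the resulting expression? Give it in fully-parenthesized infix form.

Answer: ((4*((x+a)*((z*a)+(x*z))))+(8*((x+a)*((z*a)+(x*z)))))

Derivation:
Start: ((4+8)*((x+a)*((z*a)+(x*z))))
Apply DISTRIBUTE at root (target: ((4+8)*((x+a)*((z*a)+(x*z))))): ((4+8)*((x+a)*((z*a)+(x*z)))) -> ((4*((x+a)*((z*a)+(x*z))))+(8*((x+a)*((z*a)+(x*z)))))
Apply DISTRIBUTE at LR (target: ((x+a)*((z*a)+(x*z)))): ((4*((x+a)*((z*a)+(x*z))))+(8*((x+a)*((z*a)+(x*z))))) -> ((4*(((x+a)*(z*a))+((x+a)*(x*z))))+(8*((x+a)*((z*a)+(x*z)))))
Apply FACTOR at LR (target: (((x+a)*(z*a))+((x+a)*(x*z)))): ((4*(((x+a)*(z*a))+((x+a)*(x*z))))+(8*((x+a)*((z*a)+(x*z))))) -> ((4*((x+a)*((z*a)+(x*z))))+(8*((x+a)*((z*a)+(x*z)))))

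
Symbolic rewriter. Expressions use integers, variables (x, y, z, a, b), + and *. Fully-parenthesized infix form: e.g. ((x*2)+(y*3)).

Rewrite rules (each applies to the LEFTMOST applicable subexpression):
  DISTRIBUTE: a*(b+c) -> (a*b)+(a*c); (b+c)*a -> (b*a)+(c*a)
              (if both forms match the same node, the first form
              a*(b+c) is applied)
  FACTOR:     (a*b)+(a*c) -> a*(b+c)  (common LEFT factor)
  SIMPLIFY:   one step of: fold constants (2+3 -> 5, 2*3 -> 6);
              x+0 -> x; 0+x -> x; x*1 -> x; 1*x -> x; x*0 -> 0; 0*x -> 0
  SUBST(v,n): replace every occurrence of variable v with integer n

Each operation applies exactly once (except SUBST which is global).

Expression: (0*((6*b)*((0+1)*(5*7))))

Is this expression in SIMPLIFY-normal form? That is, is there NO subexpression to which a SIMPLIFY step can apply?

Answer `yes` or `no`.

Answer: no

Derivation:
Expression: (0*((6*b)*((0+1)*(5*7))))
Scanning for simplifiable subexpressions (pre-order)...
  at root: (0*((6*b)*((0+1)*(5*7)))) (SIMPLIFIABLE)
  at R: ((6*b)*((0+1)*(5*7))) (not simplifiable)
  at RL: (6*b) (not simplifiable)
  at RR: ((0+1)*(5*7)) (not simplifiable)
  at RRL: (0+1) (SIMPLIFIABLE)
  at RRR: (5*7) (SIMPLIFIABLE)
Found simplifiable subexpr at path root: (0*((6*b)*((0+1)*(5*7))))
One SIMPLIFY step would give: 0
-> NOT in normal form.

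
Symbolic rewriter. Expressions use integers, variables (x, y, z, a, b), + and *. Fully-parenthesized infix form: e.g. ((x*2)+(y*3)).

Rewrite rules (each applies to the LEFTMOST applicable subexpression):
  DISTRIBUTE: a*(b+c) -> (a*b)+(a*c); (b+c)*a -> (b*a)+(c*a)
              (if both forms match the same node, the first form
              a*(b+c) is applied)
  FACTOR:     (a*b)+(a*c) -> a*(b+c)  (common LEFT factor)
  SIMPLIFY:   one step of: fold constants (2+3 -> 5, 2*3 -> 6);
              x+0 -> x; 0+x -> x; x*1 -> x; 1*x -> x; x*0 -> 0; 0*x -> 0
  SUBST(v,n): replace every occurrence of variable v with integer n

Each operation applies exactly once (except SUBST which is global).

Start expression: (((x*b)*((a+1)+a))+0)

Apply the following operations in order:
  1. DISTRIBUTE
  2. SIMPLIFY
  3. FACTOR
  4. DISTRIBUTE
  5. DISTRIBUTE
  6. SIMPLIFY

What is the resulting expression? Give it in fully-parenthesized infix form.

Answer: ((((x*b)*a)+(x*b))+((x*b)*a))

Derivation:
Start: (((x*b)*((a+1)+a))+0)
Apply DISTRIBUTE at L (target: ((x*b)*((a+1)+a))): (((x*b)*((a+1)+a))+0) -> ((((x*b)*(a+1))+((x*b)*a))+0)
Apply SIMPLIFY at root (target: ((((x*b)*(a+1))+((x*b)*a))+0)): ((((x*b)*(a+1))+((x*b)*a))+0) -> (((x*b)*(a+1))+((x*b)*a))
Apply FACTOR at root (target: (((x*b)*(a+1))+((x*b)*a))): (((x*b)*(a+1))+((x*b)*a)) -> ((x*b)*((a+1)+a))
Apply DISTRIBUTE at root (target: ((x*b)*((a+1)+a))): ((x*b)*((a+1)+a)) -> (((x*b)*(a+1))+((x*b)*a))
Apply DISTRIBUTE at L (target: ((x*b)*(a+1))): (((x*b)*(a+1))+((x*b)*a)) -> ((((x*b)*a)+((x*b)*1))+((x*b)*a))
Apply SIMPLIFY at LR (target: ((x*b)*1)): ((((x*b)*a)+((x*b)*1))+((x*b)*a)) -> ((((x*b)*a)+(x*b))+((x*b)*a))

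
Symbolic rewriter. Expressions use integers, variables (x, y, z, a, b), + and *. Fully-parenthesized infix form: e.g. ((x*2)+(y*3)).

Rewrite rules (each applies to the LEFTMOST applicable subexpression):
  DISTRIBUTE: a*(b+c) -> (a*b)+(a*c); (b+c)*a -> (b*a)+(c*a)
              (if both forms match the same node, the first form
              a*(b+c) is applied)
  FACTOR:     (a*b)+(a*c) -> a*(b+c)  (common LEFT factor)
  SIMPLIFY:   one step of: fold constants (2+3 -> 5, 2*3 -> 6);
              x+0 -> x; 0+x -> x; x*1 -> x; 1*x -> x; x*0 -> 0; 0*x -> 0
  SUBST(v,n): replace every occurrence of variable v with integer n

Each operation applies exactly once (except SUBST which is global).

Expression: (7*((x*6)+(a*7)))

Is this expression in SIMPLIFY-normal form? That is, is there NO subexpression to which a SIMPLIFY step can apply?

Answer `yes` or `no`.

Expression: (7*((x*6)+(a*7)))
Scanning for simplifiable subexpressions (pre-order)...
  at root: (7*((x*6)+(a*7))) (not simplifiable)
  at R: ((x*6)+(a*7)) (not simplifiable)
  at RL: (x*6) (not simplifiable)
  at RR: (a*7) (not simplifiable)
Result: no simplifiable subexpression found -> normal form.

Answer: yes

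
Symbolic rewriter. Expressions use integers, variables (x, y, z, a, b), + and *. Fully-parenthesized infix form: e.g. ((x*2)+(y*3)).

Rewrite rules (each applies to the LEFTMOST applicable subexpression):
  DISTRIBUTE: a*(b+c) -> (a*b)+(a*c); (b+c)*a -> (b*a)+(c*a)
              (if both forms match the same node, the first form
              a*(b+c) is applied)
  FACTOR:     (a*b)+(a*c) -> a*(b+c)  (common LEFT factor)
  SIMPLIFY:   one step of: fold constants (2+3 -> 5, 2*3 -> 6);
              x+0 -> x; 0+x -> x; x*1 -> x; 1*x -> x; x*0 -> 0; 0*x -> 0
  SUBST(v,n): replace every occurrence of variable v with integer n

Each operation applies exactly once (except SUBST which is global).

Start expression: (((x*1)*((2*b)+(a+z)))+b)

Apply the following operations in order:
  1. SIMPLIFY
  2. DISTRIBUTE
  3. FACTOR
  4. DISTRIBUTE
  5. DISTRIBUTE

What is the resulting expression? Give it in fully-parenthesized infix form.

Answer: (((x*(2*b))+((x*a)+(x*z)))+b)

Derivation:
Start: (((x*1)*((2*b)+(a+z)))+b)
Apply SIMPLIFY at LL (target: (x*1)): (((x*1)*((2*b)+(a+z)))+b) -> ((x*((2*b)+(a+z)))+b)
Apply DISTRIBUTE at L (target: (x*((2*b)+(a+z)))): ((x*((2*b)+(a+z)))+b) -> (((x*(2*b))+(x*(a+z)))+b)
Apply FACTOR at L (target: ((x*(2*b))+(x*(a+z)))): (((x*(2*b))+(x*(a+z)))+b) -> ((x*((2*b)+(a+z)))+b)
Apply DISTRIBUTE at L (target: (x*((2*b)+(a+z)))): ((x*((2*b)+(a+z)))+b) -> (((x*(2*b))+(x*(a+z)))+b)
Apply DISTRIBUTE at LR (target: (x*(a+z))): (((x*(2*b))+(x*(a+z)))+b) -> (((x*(2*b))+((x*a)+(x*z)))+b)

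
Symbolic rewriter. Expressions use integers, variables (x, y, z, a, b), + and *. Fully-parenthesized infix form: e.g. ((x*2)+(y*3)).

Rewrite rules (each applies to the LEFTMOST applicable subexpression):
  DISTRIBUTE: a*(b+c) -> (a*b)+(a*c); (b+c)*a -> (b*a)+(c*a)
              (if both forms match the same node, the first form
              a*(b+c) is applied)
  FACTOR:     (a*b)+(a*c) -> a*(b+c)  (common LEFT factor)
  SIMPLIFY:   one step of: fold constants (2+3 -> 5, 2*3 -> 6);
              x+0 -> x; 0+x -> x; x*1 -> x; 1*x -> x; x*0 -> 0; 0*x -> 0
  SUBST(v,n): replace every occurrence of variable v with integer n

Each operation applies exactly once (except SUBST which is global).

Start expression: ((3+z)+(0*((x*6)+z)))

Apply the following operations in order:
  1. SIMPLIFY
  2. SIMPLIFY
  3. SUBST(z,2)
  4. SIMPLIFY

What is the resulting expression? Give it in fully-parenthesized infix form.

Start: ((3+z)+(0*((x*6)+z)))
Apply SIMPLIFY at R (target: (0*((x*6)+z))): ((3+z)+(0*((x*6)+z))) -> ((3+z)+0)
Apply SIMPLIFY at root (target: ((3+z)+0)): ((3+z)+0) -> (3+z)
Apply SUBST(z,2): (3+z) -> (3+2)
Apply SIMPLIFY at root (target: (3+2)): (3+2) -> 5

Answer: 5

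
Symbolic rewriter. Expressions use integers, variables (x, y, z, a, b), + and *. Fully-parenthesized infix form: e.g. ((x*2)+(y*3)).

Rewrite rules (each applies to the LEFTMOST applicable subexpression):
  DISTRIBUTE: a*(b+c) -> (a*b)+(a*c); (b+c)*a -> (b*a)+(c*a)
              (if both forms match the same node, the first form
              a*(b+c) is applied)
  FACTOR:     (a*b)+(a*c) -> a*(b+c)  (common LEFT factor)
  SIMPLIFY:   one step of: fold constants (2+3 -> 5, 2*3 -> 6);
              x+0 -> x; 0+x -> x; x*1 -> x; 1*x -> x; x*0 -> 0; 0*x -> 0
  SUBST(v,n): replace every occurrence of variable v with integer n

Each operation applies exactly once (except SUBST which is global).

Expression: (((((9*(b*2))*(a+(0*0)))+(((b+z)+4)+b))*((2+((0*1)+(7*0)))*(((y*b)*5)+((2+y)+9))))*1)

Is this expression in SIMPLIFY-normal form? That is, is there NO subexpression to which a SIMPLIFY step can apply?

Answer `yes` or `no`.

Answer: no

Derivation:
Expression: (((((9*(b*2))*(a+(0*0)))+(((b+z)+4)+b))*((2+((0*1)+(7*0)))*(((y*b)*5)+((2+y)+9))))*1)
Scanning for simplifiable subexpressions (pre-order)...
  at root: (((((9*(b*2))*(a+(0*0)))+(((b+z)+4)+b))*((2+((0*1)+(7*0)))*(((y*b)*5)+((2+y)+9))))*1) (SIMPLIFIABLE)
  at L: ((((9*(b*2))*(a+(0*0)))+(((b+z)+4)+b))*((2+((0*1)+(7*0)))*(((y*b)*5)+((2+y)+9)))) (not simplifiable)
  at LL: (((9*(b*2))*(a+(0*0)))+(((b+z)+4)+b)) (not simplifiable)
  at LLL: ((9*(b*2))*(a+(0*0))) (not simplifiable)
  at LLLL: (9*(b*2)) (not simplifiable)
  at LLLLR: (b*2) (not simplifiable)
  at LLLR: (a+(0*0)) (not simplifiable)
  at LLLRR: (0*0) (SIMPLIFIABLE)
  at LLR: (((b+z)+4)+b) (not simplifiable)
  at LLRL: ((b+z)+4) (not simplifiable)
  at LLRLL: (b+z) (not simplifiable)
  at LR: ((2+((0*1)+(7*0)))*(((y*b)*5)+((2+y)+9))) (not simplifiable)
  at LRL: (2+((0*1)+(7*0))) (not simplifiable)
  at LRLR: ((0*1)+(7*0)) (not simplifiable)
  at LRLRL: (0*1) (SIMPLIFIABLE)
  at LRLRR: (7*0) (SIMPLIFIABLE)
  at LRR: (((y*b)*5)+((2+y)+9)) (not simplifiable)
  at LRRL: ((y*b)*5) (not simplifiable)
  at LRRLL: (y*b) (not simplifiable)
  at LRRR: ((2+y)+9) (not simplifiable)
  at LRRRL: (2+y) (not simplifiable)
Found simplifiable subexpr at path root: (((((9*(b*2))*(a+(0*0)))+(((b+z)+4)+b))*((2+((0*1)+(7*0)))*(((y*b)*5)+((2+y)+9))))*1)
One SIMPLIFY step would give: ((((9*(b*2))*(a+(0*0)))+(((b+z)+4)+b))*((2+((0*1)+(7*0)))*(((y*b)*5)+((2+y)+9))))
-> NOT in normal form.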